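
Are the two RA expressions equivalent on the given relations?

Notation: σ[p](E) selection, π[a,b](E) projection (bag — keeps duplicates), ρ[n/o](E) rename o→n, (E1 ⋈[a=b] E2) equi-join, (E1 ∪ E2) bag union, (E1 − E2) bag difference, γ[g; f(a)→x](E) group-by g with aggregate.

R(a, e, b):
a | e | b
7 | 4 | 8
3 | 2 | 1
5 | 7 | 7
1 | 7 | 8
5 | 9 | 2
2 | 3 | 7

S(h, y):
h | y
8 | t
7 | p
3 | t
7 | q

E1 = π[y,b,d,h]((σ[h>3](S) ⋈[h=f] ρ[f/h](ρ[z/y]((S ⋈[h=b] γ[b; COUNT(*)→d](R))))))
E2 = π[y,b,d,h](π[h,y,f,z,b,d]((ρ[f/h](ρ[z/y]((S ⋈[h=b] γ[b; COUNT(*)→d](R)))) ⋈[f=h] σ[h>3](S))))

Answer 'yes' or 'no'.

E1 subexpression sizes:
  S → 4
  σ[h>3](S) → 3
  S → 4
  R → 6
  γ[b; COUNT(*)→d](R) → 4
  (S ⋈[h=b] γ[b; COUNT(*)→d](R)) → 3
  ρ[z/y]((S ⋈[h=b] γ[b; COUNT(*)→d](R))) → 3
  ρ[f/h](ρ[z/y]((S ⋈[h=b] γ[b; COUNT(*)→d](R)))) → 3
  (σ[h>3](S) ⋈[h=f] ρ[f/h](ρ[z/y]((S ⋈[h=b] γ[b; COUNT(*)→d](R))))) → 5
  π[y,b,d,h]((σ[h>3](S) ⋈[h=f] ρ[f/h](ρ[z/y]((S ⋈[h=b] γ[b; COUNT(*)→d](R)))))) → 5
E2 subexpression sizes:
  S → 4
  R → 6
  γ[b; COUNT(*)→d](R) → 4
  (S ⋈[h=b] γ[b; COUNT(*)→d](R)) → 3
  ρ[z/y]((S ⋈[h=b] γ[b; COUNT(*)→d](R))) → 3
  ρ[f/h](ρ[z/y]((S ⋈[h=b] γ[b; COUNT(*)→d](R)))) → 3
  S → 4
  σ[h>3](S) → 3
  (ρ[f/h](ρ[z/y]((S ⋈[h=b] γ[b; COUNT(*)→d](R)))) ⋈[f=h] σ[h>3](S)) → 5
  π[h,y,f,z,b,d]((ρ[f/h](ρ[z/y]((S ⋈[h=b] γ[b; COUNT(*)→d](R)))) ⋈[f=h] σ[h>3](S))) → 5
  π[y,b,d,h](π[h,y,f,z,b,d]((ρ[f/h](ρ[z/y]((S ⋈[h=b] γ[b; COUNT(*)→d](R)))) ⋈[f=h] σ[h>3](S)))) → 5

E1 and E2 produce the same multiset:
y | b | d | h
p | 7 | 2 | 7
p | 7 | 2 | 7
q | 7 | 2 | 7
q | 7 | 2 | 7
t | 8 | 2 | 8

yes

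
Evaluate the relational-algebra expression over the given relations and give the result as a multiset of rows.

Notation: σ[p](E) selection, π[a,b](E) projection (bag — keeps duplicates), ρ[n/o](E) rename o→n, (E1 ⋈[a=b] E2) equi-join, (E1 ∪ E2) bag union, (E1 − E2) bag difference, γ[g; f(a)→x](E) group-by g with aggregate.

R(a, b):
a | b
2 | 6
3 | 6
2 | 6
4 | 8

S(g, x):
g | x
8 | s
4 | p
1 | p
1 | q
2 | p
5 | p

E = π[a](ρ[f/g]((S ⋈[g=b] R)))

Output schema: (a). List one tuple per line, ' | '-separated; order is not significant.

Per-node cardinality:
  S → 6
  R → 4
  (S ⋈[g=b] R) → 1
  ρ[f/g]((S ⋈[g=b] R)) → 1
  π[a](ρ[f/g]((S ⋈[g=b] R))) → 1

== RESULT ==
a
4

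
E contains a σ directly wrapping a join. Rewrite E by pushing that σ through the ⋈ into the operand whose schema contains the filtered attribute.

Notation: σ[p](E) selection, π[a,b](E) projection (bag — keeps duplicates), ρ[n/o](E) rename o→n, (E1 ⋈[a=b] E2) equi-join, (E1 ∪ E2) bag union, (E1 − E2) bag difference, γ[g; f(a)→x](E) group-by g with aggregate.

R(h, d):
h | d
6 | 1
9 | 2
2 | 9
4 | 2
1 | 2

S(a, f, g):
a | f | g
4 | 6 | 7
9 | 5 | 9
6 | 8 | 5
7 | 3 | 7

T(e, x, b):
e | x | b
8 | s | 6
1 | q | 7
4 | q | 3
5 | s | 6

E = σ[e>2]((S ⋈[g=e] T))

σ filters on e, owned by the right side.
E' = (S ⋈[g=e] σ[e>2](T))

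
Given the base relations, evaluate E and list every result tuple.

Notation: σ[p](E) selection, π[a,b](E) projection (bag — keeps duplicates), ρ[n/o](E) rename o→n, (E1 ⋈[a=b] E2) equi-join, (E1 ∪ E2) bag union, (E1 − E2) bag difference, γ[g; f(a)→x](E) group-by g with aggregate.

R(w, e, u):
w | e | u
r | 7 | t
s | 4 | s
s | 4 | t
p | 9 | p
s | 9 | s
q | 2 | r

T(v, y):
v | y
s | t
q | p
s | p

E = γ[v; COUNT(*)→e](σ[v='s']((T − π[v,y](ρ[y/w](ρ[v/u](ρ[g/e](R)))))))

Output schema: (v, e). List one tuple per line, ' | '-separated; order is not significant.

Per-node cardinality:
  T → 3
  R → 6
  ρ[g/e](R) → 6
  ρ[v/u](ρ[g/e](R)) → 6
  ρ[y/w](ρ[v/u](ρ[g/e](R))) → 6
  π[v,y](ρ[y/w](ρ[v/u](ρ[g/e](R)))) → 6
  (T − π[v,y](ρ[y/w](ρ[v/u](ρ[g/e](R))))) → 3
  σ[v='s']((T − π[v,y](ρ[y/w](ρ[v/u](ρ[g/e](R)))))) → 2
  γ[v; COUNT(*)→e](σ[v='s']((T − π[v,y](ρ[y/w](ρ[v/u](ρ[g/e](R))))))) → 1

== RESULT ==
v | e
s | 2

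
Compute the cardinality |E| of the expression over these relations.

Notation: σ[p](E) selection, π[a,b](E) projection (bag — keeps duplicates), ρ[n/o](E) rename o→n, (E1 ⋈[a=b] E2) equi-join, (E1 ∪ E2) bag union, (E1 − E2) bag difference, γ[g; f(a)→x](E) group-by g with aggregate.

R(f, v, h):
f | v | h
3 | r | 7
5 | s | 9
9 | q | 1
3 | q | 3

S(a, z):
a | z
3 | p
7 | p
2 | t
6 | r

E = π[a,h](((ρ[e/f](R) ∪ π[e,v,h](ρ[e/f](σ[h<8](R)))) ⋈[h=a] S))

Row counts bottom-up:
  R → 4
  ρ[e/f](R) → 4
  R → 4
  σ[h<8](R) → 3
  ρ[e/f](σ[h<8](R)) → 3
  π[e,v,h](ρ[e/f](σ[h<8](R))) → 3
  (ρ[e/f](R) ∪ π[e,v,h](ρ[e/f](σ[h<8](R)))) → 7
  S → 4
  ((ρ[e/f](R) ∪ π[e,v,h](ρ[e/f](σ[h<8](R)))) ⋈[h=a] S) → 4
  π[a,h](((ρ[e/f](R) ∪ π[e,v,h](ρ[e/f](σ[h<8](R)))) ⋈[h=a] S)) → 4

|E| = 4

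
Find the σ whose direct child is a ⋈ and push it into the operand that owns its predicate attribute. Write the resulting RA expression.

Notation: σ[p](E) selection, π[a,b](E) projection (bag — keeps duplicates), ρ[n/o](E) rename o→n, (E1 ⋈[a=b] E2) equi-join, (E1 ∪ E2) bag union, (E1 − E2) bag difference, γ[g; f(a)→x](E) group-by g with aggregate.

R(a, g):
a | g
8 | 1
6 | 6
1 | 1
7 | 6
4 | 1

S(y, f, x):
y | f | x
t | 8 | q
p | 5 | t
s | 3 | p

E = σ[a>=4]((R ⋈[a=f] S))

σ filters on a, owned by the left side.
E' = (σ[a>=4](R) ⋈[a=f] S)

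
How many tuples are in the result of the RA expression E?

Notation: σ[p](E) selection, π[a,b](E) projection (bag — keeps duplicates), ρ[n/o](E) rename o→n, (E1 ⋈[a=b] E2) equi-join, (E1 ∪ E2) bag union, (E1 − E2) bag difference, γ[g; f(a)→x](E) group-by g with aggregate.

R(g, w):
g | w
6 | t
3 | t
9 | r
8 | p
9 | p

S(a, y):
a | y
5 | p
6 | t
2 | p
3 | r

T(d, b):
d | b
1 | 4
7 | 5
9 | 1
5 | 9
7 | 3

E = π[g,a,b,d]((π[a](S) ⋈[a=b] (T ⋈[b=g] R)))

Per-node cardinality:
  S → 4
  π[a](S) → 4
  T → 5
  R → 5
  (T ⋈[b=g] R) → 3
  (π[a](S) ⋈[a=b] (T ⋈[b=g] R)) → 1
  π[g,a,b,d]((π[a](S) ⋈[a=b] (T ⋈[b=g] R))) → 1

|E| = 1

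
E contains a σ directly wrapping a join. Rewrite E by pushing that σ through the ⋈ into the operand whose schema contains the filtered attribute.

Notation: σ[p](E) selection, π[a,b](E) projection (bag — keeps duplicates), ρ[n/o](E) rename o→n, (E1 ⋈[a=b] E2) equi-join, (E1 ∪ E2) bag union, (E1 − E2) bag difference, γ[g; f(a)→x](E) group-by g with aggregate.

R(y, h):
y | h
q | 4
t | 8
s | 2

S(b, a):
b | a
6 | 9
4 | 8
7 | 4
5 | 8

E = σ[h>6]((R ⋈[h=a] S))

σ filters on h, owned by the left side.
E' = (σ[h>6](R) ⋈[h=a] S)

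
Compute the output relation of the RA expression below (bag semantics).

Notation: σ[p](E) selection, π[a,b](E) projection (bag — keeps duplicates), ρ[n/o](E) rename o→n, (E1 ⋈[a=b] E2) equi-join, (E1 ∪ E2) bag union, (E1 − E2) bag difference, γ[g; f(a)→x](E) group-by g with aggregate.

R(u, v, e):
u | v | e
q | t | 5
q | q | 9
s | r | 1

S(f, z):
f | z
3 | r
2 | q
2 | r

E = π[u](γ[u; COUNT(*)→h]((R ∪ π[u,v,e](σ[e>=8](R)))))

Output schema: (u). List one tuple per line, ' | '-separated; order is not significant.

Per-node cardinality:
  R → 3
  R → 3
  σ[e>=8](R) → 1
  π[u,v,e](σ[e>=8](R)) → 1
  (R ∪ π[u,v,e](σ[e>=8](R))) → 4
  γ[u; COUNT(*)→h]((R ∪ π[u,v,e](σ[e>=8](R)))) → 2
  π[u](γ[u; COUNT(*)→h]((R ∪ π[u,v,e](σ[e>=8](R))))) → 2

== RESULT ==
u
q
s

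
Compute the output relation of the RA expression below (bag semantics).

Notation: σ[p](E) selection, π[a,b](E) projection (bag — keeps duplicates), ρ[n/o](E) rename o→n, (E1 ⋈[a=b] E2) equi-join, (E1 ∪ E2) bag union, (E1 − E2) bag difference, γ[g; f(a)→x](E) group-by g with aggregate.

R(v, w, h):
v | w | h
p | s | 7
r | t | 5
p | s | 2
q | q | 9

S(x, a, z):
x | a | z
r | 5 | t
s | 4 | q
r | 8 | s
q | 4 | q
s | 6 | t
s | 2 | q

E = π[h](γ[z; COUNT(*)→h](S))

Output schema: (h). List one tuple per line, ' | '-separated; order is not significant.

Row counts bottom-up:
  S → 6
  γ[z; COUNT(*)→h](S) → 3
  π[h](γ[z; COUNT(*)→h](S)) → 3

== RESULT ==
h
1
2
3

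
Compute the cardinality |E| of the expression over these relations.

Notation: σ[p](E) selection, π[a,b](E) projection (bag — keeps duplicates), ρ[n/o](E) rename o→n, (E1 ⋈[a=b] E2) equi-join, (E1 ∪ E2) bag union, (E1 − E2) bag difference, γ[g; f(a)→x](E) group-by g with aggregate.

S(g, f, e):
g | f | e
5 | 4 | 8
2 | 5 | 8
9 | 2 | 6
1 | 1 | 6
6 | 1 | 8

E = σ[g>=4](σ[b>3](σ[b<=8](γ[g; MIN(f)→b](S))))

Subexpression sizes:
  S → 5
  γ[g; MIN(f)→b](S) → 5
  σ[b<=8](γ[g; MIN(f)→b](S)) → 5
  σ[b>3](σ[b<=8](γ[g; MIN(f)→b](S))) → 2
  σ[g>=4](σ[b>3](σ[b<=8](γ[g; MIN(f)→b](S)))) → 1

|E| = 1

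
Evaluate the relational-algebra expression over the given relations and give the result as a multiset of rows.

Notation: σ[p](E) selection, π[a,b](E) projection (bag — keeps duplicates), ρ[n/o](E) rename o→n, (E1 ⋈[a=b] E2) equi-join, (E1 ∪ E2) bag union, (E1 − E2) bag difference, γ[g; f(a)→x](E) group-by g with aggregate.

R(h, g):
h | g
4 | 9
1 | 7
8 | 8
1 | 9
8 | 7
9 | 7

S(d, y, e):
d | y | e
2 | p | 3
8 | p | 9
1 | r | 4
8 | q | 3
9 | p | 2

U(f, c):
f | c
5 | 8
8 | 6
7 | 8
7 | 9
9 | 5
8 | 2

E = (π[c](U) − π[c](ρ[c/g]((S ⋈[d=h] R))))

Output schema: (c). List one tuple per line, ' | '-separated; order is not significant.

Subexpression sizes:
  U → 6
  π[c](U) → 6
  S → 5
  R → 6
  (S ⋈[d=h] R) → 7
  ρ[c/g]((S ⋈[d=h] R)) → 7
  π[c](ρ[c/g]((S ⋈[d=h] R))) → 7
  (π[c](U) − π[c](ρ[c/g]((S ⋈[d=h] R)))) → 3

== RESULT ==
c
2
5
6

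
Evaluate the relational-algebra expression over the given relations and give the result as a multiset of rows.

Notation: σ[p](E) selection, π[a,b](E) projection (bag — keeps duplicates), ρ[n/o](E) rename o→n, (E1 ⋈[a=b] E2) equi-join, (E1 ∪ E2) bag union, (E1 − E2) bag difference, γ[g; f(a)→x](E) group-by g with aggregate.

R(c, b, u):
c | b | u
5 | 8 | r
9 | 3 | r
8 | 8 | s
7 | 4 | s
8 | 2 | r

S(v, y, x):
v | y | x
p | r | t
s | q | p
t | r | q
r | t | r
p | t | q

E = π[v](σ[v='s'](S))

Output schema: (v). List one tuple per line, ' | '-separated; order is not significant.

Row counts bottom-up:
  S → 5
  σ[v='s'](S) → 1
  π[v](σ[v='s'](S)) → 1

== RESULT ==
v
s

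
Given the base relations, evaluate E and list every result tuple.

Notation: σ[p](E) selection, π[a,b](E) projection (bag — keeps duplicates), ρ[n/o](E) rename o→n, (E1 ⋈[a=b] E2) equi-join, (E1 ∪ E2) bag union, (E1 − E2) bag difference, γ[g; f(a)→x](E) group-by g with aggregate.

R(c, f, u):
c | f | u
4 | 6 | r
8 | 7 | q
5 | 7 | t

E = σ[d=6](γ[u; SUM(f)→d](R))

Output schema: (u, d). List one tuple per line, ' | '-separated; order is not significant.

Row counts bottom-up:
  R → 3
  γ[u; SUM(f)→d](R) → 3
  σ[d=6](γ[u; SUM(f)→d](R)) → 1

== RESULT ==
u | d
r | 6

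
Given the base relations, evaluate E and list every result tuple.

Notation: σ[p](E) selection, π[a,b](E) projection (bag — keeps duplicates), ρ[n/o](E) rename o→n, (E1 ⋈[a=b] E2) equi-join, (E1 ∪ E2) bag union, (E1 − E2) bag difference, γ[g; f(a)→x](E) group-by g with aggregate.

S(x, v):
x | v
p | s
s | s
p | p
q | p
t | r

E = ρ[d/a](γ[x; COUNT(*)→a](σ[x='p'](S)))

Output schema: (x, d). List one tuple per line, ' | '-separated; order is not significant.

Subexpression sizes:
  S → 5
  σ[x='p'](S) → 2
  γ[x; COUNT(*)→a](σ[x='p'](S)) → 1
  ρ[d/a](γ[x; COUNT(*)→a](σ[x='p'](S))) → 1

== RESULT ==
x | d
p | 2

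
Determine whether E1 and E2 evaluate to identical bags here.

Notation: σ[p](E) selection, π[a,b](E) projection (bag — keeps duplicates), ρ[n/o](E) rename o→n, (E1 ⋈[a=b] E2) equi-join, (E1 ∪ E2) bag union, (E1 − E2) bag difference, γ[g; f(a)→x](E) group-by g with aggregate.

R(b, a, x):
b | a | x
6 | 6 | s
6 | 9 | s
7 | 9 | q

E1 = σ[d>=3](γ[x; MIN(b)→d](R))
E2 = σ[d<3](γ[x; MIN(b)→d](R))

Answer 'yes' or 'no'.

E1 subexpression sizes:
  R → 3
  γ[x; MIN(b)→d](R) → 2
  σ[d>=3](γ[x; MIN(b)→d](R)) → 2
E2 subexpression sizes:
  R → 3
  γ[x; MIN(b)→d](R) → 2
  σ[d<3](γ[x; MIN(b)→d](R)) → 0

E1 result:
x | d
q | 7
s | 6
E2 result:
x | d
(0 rows)
Witness: ('s', 6) appears 1× in E1 but 0× in E2.

no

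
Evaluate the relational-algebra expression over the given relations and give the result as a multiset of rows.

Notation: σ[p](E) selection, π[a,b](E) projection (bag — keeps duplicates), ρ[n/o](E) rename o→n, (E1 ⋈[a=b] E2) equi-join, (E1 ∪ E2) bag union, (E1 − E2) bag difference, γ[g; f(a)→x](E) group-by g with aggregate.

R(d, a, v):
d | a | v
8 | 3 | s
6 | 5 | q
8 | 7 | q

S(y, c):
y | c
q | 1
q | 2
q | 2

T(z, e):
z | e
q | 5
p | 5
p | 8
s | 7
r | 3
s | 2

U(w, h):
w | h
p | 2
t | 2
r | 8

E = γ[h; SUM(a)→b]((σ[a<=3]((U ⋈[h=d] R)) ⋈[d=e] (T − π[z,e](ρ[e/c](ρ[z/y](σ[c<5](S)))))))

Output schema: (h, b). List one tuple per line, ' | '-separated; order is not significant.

Per-node cardinality:
  U → 3
  R → 3
  (U ⋈[h=d] R) → 2
  σ[a<=3]((U ⋈[h=d] R)) → 1
  T → 6
  S → 3
  σ[c<5](S) → 3
  ρ[z/y](σ[c<5](S)) → 3
  ρ[e/c](ρ[z/y](σ[c<5](S))) → 3
  π[z,e](ρ[e/c](ρ[z/y](σ[c<5](S)))) → 3
  (T − π[z,e](ρ[e/c](ρ[z/y](σ[c<5](S))))) → 6
  (σ[a<=3]((U ⋈[h=d] R)) ⋈[d=e] (T − π[z,e](ρ[e/c](ρ[z/y](σ[c<5](S)))))) → 1
  γ[h; SUM(a)→b]((σ[a<=3]((U ⋈[h=d] R)) ⋈[d=e] (T − π[z,e](ρ[e/c](ρ[z/y](σ[c<5](S))))))) → 1

== RESULT ==
h | b
8 | 3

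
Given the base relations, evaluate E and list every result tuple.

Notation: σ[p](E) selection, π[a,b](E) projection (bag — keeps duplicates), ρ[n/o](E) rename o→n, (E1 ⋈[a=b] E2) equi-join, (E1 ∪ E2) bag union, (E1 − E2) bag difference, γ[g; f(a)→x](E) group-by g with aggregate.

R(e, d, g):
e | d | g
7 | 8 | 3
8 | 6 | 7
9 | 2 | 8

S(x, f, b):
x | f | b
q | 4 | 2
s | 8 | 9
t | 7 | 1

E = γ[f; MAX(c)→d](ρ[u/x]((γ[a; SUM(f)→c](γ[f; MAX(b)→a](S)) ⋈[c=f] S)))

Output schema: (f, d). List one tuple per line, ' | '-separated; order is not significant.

Row counts bottom-up:
  S → 3
  γ[f; MAX(b)→a](S) → 3
  γ[a; SUM(f)→c](γ[f; MAX(b)→a](S)) → 3
  S → 3
  (γ[a; SUM(f)→c](γ[f; MAX(b)→a](S)) ⋈[c=f] S) → 3
  ρ[u/x]((γ[a; SUM(f)→c](γ[f; MAX(b)→a](S)) ⋈[c=f] S)) → 3
  γ[f; MAX(c)→d](ρ[u/x]((γ[a; SUM(f)→c](γ[f; MAX(b)→a](S)) ⋈[c=f] S))) → 3

== RESULT ==
f | d
4 | 4
7 | 7
8 | 8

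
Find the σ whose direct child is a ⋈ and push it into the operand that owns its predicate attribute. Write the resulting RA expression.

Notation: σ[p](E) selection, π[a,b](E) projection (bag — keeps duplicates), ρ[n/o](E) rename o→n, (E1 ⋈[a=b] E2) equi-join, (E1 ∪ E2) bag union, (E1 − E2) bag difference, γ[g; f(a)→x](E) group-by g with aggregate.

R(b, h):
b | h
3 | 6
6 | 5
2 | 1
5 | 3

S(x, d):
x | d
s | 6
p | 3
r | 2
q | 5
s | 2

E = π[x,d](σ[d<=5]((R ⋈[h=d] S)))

σ filters on d, owned by the right side.
E' = π[x,d]((R ⋈[h=d] σ[d<=5](S)))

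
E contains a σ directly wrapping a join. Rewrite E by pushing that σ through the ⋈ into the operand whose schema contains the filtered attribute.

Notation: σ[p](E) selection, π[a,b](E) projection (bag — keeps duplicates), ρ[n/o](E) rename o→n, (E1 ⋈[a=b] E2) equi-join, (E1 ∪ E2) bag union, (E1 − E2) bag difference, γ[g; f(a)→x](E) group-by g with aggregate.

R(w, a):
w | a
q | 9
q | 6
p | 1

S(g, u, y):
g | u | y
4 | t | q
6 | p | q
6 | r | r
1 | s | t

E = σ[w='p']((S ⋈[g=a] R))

σ filters on w, owned by the right side.
E' = (S ⋈[g=a] σ[w='p'](R))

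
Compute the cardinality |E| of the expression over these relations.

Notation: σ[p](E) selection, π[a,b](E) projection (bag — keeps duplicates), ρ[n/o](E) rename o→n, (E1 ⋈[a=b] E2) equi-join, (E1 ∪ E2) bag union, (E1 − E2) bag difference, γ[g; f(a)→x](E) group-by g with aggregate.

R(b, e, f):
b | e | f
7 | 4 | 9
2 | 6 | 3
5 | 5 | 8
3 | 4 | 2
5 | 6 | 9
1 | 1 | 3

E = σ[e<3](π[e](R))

Row counts bottom-up:
  R → 6
  π[e](R) → 6
  σ[e<3](π[e](R)) → 1

|E| = 1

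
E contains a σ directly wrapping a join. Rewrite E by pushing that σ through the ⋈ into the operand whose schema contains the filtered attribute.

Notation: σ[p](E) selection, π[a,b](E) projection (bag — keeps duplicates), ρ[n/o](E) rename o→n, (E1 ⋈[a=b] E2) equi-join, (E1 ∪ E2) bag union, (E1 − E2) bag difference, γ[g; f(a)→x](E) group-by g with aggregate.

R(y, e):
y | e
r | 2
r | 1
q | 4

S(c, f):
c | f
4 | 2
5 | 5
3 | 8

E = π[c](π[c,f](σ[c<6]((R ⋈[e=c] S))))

σ filters on c, owned by the right side.
E' = π[c](π[c,f]((R ⋈[e=c] σ[c<6](S))))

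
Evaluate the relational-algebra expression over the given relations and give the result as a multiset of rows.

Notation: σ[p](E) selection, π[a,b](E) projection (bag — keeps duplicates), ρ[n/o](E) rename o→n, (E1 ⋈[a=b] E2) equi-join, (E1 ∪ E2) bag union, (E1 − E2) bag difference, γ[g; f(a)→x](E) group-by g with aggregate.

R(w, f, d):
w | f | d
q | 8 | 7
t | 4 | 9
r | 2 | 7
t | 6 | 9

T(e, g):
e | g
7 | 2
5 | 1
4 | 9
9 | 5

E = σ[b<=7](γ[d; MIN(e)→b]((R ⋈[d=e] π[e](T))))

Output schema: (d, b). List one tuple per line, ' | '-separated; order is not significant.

Stepwise |·|:
  R → 4
  T → 4
  π[e](T) → 4
  (R ⋈[d=e] π[e](T)) → 4
  γ[d; MIN(e)→b]((R ⋈[d=e] π[e](T))) → 2
  σ[b<=7](γ[d; MIN(e)→b]((R ⋈[d=e] π[e](T)))) → 1

== RESULT ==
d | b
7 | 7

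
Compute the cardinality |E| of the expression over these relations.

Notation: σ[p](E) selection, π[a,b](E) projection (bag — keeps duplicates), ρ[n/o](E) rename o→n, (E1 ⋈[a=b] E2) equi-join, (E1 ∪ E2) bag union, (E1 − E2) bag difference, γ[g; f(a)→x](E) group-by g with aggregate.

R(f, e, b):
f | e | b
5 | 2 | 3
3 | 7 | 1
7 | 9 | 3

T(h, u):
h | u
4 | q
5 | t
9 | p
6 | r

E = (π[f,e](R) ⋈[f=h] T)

Subexpression sizes:
  R → 3
  π[f,e](R) → 3
  T → 4
  (π[f,e](R) ⋈[f=h] T) → 1

|E| = 1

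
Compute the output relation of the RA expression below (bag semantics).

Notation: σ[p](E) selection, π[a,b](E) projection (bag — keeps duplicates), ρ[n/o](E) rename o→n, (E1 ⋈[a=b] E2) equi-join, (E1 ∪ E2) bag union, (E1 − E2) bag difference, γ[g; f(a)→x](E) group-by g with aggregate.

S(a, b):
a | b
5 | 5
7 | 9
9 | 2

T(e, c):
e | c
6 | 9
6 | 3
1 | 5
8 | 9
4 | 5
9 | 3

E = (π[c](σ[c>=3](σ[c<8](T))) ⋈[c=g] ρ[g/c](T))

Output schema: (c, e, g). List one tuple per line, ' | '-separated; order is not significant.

Row counts bottom-up:
  T → 6
  σ[c<8](T) → 4
  σ[c>=3](σ[c<8](T)) → 4
  π[c](σ[c>=3](σ[c<8](T))) → 4
  T → 6
  ρ[g/c](T) → 6
  (π[c](σ[c>=3](σ[c<8](T))) ⋈[c=g] ρ[g/c](T)) → 8

== RESULT ==
c | e | g
3 | 6 | 3
3 | 6 | 3
3 | 9 | 3
3 | 9 | 3
5 | 1 | 5
5 | 1 | 5
5 | 4 | 5
5 | 4 | 5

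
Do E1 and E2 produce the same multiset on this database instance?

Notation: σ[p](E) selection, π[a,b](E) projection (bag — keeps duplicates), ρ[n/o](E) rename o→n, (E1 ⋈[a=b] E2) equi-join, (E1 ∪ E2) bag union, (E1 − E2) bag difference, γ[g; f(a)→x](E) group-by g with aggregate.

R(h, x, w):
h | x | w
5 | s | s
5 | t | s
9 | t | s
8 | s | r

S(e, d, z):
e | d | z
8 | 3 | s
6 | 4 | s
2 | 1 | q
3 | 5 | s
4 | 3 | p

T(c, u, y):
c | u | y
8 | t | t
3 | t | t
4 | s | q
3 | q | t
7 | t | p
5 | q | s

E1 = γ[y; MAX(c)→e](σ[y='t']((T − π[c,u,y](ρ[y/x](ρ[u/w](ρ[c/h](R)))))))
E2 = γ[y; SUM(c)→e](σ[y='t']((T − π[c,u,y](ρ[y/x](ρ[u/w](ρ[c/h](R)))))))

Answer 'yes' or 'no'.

E1 row counts bottom-up:
  T → 6
  R → 4
  ρ[c/h](R) → 4
  ρ[u/w](ρ[c/h](R)) → 4
  ρ[y/x](ρ[u/w](ρ[c/h](R))) → 4
  π[c,u,y](ρ[y/x](ρ[u/w](ρ[c/h](R)))) → 4
  (T − π[c,u,y](ρ[y/x](ρ[u/w](ρ[c/h](R))))) → 6
  σ[y='t']((T − π[c,u,y](ρ[y/x](ρ[u/w](ρ[c/h](R)))))) → 3
  γ[y; MAX(c)→e](σ[y='t']((T − π[c,u,y](ρ[y/x](ρ[u/w](ρ[c/h](R))))))) → 1
E2 row counts bottom-up:
  T → 6
  R → 4
  ρ[c/h](R) → 4
  ρ[u/w](ρ[c/h](R)) → 4
  ρ[y/x](ρ[u/w](ρ[c/h](R))) → 4
  π[c,u,y](ρ[y/x](ρ[u/w](ρ[c/h](R)))) → 4
  (T − π[c,u,y](ρ[y/x](ρ[u/w](ρ[c/h](R))))) → 6
  σ[y='t']((T − π[c,u,y](ρ[y/x](ρ[u/w](ρ[c/h](R)))))) → 3
  γ[y; SUM(c)→e](σ[y='t']((T − π[c,u,y](ρ[y/x](ρ[u/w](ρ[c/h](R))))))) → 1

E1 result:
y | e
t | 8
E2 result:
y | e
t | 14
Witness: ('t', 8) appears 1× in E1 but 0× in E2.

no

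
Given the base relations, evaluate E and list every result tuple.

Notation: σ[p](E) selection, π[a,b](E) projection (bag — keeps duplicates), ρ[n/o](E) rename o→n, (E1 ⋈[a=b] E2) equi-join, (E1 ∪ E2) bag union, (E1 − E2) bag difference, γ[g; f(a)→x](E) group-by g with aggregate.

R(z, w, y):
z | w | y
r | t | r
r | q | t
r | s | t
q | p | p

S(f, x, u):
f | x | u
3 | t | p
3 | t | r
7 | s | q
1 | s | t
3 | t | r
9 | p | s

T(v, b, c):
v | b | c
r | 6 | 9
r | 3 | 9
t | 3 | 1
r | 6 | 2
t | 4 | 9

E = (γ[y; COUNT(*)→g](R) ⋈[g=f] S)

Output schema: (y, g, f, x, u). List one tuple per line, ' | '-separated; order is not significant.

Stepwise |·|:
  R → 4
  γ[y; COUNT(*)→g](R) → 3
  S → 6
  (γ[y; COUNT(*)→g](R) ⋈[g=f] S) → 2

== RESULT ==
y | g | f | x | u
p | 1 | 1 | s | t
r | 1 | 1 | s | t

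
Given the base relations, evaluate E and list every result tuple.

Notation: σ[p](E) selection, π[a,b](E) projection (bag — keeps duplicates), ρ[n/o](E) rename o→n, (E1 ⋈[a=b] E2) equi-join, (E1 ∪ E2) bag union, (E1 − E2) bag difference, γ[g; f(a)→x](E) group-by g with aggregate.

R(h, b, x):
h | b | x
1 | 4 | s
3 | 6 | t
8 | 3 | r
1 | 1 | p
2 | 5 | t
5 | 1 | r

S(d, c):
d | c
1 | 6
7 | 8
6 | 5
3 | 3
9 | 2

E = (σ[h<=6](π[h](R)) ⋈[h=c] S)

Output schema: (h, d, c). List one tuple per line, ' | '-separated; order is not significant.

Stepwise |·|:
  R → 6
  π[h](R) → 6
  σ[h<=6](π[h](R)) → 5
  S → 5
  (σ[h<=6](π[h](R)) ⋈[h=c] S) → 3

== RESULT ==
h | d | c
2 | 9 | 2
3 | 3 | 3
5 | 6 | 5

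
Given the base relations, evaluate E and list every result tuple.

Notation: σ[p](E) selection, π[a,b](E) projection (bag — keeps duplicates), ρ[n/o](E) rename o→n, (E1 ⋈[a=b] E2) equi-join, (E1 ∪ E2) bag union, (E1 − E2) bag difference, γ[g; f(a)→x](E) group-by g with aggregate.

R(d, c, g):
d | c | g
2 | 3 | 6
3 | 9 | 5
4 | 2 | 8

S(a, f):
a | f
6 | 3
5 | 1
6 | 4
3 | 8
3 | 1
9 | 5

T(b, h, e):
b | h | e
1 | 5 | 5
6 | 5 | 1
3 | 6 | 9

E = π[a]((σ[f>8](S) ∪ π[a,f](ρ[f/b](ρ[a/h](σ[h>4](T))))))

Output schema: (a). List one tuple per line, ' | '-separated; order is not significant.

Stepwise |·|:
  S → 6
  σ[f>8](S) → 0
  T → 3
  σ[h>4](T) → 3
  ρ[a/h](σ[h>4](T)) → 3
  ρ[f/b](ρ[a/h](σ[h>4](T))) → 3
  π[a,f](ρ[f/b](ρ[a/h](σ[h>4](T)))) → 3
  (σ[f>8](S) ∪ π[a,f](ρ[f/b](ρ[a/h](σ[h>4](T))))) → 3
  π[a]((σ[f>8](S) ∪ π[a,f](ρ[f/b](ρ[a/h](σ[h>4](T)))))) → 3

== RESULT ==
a
5
5
6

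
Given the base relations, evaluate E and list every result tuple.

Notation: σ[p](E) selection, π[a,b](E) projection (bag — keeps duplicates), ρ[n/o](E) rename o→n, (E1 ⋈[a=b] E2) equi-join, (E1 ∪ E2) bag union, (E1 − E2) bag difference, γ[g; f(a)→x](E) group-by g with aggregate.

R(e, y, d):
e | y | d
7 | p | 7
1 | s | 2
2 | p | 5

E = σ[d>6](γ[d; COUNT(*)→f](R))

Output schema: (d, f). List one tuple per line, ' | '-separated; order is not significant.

Per-node cardinality:
  R → 3
  γ[d; COUNT(*)→f](R) → 3
  σ[d>6](γ[d; COUNT(*)→f](R)) → 1

== RESULT ==
d | f
7 | 1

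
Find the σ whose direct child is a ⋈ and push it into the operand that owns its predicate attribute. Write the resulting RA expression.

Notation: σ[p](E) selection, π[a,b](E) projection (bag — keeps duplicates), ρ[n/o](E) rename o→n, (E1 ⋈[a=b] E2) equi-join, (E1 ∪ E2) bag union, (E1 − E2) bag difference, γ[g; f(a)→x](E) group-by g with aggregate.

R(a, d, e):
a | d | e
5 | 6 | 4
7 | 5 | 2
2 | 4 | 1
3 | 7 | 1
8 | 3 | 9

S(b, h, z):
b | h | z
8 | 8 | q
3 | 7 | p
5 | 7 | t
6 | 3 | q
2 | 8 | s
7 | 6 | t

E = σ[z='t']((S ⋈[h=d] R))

σ filters on z, owned by the left side.
E' = (σ[z='t'](S) ⋈[h=d] R)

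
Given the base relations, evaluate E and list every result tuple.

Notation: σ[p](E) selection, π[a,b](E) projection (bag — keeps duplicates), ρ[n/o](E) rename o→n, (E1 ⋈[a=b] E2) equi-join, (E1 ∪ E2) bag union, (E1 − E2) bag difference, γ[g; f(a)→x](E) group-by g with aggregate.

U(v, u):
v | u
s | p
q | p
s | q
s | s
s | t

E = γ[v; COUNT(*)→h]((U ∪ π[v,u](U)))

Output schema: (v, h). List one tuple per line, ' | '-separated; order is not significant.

Per-node cardinality:
  U → 5
  U → 5
  π[v,u](U) → 5
  (U ∪ π[v,u](U)) → 10
  γ[v; COUNT(*)→h]((U ∪ π[v,u](U))) → 2

== RESULT ==
v | h
q | 2
s | 8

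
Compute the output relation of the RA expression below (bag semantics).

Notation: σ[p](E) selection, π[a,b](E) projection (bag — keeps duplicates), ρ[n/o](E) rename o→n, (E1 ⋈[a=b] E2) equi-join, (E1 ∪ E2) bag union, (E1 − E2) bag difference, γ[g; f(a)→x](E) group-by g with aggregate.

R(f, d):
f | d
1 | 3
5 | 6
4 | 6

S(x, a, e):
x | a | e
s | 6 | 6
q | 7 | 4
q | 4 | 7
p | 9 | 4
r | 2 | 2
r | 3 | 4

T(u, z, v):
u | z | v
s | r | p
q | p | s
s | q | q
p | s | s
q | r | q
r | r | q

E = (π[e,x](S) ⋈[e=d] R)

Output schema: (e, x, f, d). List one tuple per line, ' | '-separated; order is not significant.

Per-node cardinality:
  S → 6
  π[e,x](S) → 6
  R → 3
  (π[e,x](S) ⋈[e=d] R) → 2

== RESULT ==
e | x | f | d
6 | s | 4 | 6
6 | s | 5 | 6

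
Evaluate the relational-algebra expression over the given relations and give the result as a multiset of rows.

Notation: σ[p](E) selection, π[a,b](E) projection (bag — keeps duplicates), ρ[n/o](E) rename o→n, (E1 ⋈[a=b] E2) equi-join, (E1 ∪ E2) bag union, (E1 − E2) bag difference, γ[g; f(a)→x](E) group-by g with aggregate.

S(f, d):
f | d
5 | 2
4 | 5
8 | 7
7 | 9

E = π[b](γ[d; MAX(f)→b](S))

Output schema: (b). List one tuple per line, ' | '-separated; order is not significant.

Subexpression sizes:
  S → 4
  γ[d; MAX(f)→b](S) → 4
  π[b](γ[d; MAX(f)→b](S)) → 4

== RESULT ==
b
4
5
7
8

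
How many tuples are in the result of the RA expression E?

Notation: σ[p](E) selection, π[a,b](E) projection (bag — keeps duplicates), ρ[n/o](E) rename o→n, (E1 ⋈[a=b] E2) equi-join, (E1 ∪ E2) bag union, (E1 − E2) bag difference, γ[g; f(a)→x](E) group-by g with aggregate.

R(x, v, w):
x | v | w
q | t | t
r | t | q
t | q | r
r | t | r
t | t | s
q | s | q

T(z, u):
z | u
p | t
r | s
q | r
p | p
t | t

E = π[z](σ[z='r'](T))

Stepwise |·|:
  T → 5
  σ[z='r'](T) → 1
  π[z](σ[z='r'](T)) → 1

|E| = 1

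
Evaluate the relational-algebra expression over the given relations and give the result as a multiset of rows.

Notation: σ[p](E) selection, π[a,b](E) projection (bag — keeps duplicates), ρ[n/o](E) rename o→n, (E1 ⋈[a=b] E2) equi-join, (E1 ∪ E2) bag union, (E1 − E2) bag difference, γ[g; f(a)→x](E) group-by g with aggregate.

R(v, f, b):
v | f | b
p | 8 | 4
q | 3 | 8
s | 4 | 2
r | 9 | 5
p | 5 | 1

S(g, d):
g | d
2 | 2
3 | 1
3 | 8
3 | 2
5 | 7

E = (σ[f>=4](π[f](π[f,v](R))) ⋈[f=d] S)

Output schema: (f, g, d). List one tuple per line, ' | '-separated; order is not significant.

Row counts bottom-up:
  R → 5
  π[f,v](R) → 5
  π[f](π[f,v](R)) → 5
  σ[f>=4](π[f](π[f,v](R))) → 4
  S → 5
  (σ[f>=4](π[f](π[f,v](R))) ⋈[f=d] S) → 1

== RESULT ==
f | g | d
8 | 3 | 8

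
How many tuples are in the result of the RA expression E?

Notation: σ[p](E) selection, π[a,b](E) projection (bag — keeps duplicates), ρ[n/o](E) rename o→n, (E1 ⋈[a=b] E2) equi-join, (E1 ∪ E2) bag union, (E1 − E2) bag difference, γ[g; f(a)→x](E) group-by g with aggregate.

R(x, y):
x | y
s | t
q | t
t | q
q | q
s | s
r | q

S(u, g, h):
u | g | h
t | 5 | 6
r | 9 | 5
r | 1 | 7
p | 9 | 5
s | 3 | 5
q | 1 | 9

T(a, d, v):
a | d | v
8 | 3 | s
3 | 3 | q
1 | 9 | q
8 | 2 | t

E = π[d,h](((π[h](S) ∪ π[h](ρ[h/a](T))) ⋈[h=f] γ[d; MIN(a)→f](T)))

Row counts bottom-up:
  S → 6
  π[h](S) → 6
  T → 4
  ρ[h/a](T) → 4
  π[h](ρ[h/a](T)) → 4
  (π[h](S) ∪ π[h](ρ[h/a](T))) → 10
  T → 4
  γ[d; MIN(a)→f](T) → 3
  ((π[h](S) ∪ π[h](ρ[h/a](T))) ⋈[h=f] γ[d; MIN(a)→f](T)) → 4
  π[d,h](((π[h](S) ∪ π[h](ρ[h/a](T))) ⋈[h=f] γ[d; MIN(a)→f](T))) → 4

|E| = 4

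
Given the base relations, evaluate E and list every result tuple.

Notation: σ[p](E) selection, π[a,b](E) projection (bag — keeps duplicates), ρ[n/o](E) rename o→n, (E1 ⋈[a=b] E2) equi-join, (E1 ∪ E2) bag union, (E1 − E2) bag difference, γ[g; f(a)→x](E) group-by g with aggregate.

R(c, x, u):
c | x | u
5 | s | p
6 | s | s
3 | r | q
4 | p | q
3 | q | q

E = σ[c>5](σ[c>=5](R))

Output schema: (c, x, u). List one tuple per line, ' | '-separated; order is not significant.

Per-node cardinality:
  R → 5
  σ[c>=5](R) → 2
  σ[c>5](σ[c>=5](R)) → 1

== RESULT ==
c | x | u
6 | s | s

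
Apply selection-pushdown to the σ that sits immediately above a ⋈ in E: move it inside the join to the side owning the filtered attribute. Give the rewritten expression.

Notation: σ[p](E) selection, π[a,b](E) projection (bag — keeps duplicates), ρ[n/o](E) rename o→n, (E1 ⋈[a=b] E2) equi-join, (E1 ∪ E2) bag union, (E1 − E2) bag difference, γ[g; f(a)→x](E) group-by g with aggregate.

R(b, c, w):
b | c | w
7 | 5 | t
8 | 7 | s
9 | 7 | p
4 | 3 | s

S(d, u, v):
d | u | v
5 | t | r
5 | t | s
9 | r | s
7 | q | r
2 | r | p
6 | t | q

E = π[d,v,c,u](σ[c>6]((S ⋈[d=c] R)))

σ filters on c, owned by the right side.
E' = π[d,v,c,u]((S ⋈[d=c] σ[c>6](R)))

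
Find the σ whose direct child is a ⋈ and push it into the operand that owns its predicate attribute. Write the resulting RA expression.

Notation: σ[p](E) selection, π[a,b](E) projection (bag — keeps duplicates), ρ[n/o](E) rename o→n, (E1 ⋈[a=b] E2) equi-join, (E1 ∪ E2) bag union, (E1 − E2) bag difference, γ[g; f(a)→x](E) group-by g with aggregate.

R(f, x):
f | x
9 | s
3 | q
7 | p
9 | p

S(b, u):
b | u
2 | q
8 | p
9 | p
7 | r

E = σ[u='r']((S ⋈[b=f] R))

σ filters on u, owned by the left side.
E' = (σ[u='r'](S) ⋈[b=f] R)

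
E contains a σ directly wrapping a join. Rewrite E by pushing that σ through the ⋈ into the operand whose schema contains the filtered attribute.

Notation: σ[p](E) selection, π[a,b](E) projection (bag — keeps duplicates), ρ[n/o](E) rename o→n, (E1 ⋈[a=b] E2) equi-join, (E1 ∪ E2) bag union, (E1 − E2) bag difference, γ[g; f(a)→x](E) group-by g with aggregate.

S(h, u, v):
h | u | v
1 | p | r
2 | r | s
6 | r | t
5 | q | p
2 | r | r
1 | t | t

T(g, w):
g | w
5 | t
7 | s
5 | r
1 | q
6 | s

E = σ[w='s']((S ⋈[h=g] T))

σ filters on w, owned by the right side.
E' = (S ⋈[h=g] σ[w='s'](T))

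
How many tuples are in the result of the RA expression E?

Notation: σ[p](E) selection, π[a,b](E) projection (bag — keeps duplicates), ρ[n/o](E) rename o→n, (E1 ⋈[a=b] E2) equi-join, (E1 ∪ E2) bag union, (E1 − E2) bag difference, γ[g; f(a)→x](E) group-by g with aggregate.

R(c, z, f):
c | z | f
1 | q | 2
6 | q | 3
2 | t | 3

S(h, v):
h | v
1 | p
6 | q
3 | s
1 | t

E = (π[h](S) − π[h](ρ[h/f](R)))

Stepwise |·|:
  S → 4
  π[h](S) → 4
  R → 3
  ρ[h/f](R) → 3
  π[h](ρ[h/f](R)) → 3
  (π[h](S) − π[h](ρ[h/f](R))) → 3

|E| = 3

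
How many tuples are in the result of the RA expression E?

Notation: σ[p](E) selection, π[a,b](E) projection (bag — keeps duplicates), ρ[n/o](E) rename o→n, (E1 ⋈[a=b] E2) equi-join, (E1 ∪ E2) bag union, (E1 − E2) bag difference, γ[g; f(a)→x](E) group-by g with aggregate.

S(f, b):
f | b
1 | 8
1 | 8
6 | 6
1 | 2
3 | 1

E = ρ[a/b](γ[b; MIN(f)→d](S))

Subexpression sizes:
  S → 5
  γ[b; MIN(f)→d](S) → 4
  ρ[a/b](γ[b; MIN(f)→d](S)) → 4

|E| = 4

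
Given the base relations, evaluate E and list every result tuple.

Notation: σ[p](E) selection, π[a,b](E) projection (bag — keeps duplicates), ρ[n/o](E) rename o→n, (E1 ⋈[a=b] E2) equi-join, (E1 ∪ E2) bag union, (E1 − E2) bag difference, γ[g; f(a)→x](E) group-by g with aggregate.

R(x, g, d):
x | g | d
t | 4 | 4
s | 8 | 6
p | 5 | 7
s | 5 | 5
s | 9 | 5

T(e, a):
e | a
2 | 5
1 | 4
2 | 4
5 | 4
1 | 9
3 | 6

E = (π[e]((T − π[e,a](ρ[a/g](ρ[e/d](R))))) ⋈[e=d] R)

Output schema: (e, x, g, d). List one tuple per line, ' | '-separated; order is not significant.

Stepwise |·|:
  T → 6
  R → 5
  ρ[e/d](R) → 5
  ρ[a/g](ρ[e/d](R)) → 5
  π[e,a](ρ[a/g](ρ[e/d](R))) → 5
  (T − π[e,a](ρ[a/g](ρ[e/d](R)))) → 6
  π[e]((T − π[e,a](ρ[a/g](ρ[e/d](R))))) → 6
  R → 5
  (π[e]((T − π[e,a](ρ[a/g](ρ[e/d](R))))) ⋈[e=d] R) → 2

== RESULT ==
e | x | g | d
5 | s | 5 | 5
5 | s | 9 | 5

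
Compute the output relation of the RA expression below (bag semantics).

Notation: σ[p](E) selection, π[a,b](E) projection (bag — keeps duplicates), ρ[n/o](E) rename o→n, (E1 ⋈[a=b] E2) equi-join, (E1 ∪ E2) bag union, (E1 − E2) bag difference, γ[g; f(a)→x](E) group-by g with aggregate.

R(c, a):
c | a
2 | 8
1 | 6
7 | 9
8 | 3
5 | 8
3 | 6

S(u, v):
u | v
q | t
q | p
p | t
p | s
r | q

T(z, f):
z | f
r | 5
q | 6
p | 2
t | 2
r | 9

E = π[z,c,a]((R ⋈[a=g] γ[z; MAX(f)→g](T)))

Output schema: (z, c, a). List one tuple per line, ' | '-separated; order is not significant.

Stepwise |·|:
  R → 6
  T → 5
  γ[z; MAX(f)→g](T) → 4
  (R ⋈[a=g] γ[z; MAX(f)→g](T)) → 3
  π[z,c,a]((R ⋈[a=g] γ[z; MAX(f)→g](T))) → 3

== RESULT ==
z | c | a
q | 1 | 6
q | 3 | 6
r | 7 | 9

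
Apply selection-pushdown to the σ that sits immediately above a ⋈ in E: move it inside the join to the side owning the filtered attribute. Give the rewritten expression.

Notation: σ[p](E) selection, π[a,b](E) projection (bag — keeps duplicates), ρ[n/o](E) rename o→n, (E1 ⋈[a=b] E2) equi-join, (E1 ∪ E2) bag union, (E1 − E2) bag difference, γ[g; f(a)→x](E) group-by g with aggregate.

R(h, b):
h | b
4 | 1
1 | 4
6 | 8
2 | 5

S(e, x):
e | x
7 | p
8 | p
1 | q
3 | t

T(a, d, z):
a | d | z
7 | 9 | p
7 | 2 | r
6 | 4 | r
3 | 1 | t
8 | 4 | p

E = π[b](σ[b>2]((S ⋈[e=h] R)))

σ filters on b, owned by the right side.
E' = π[b]((S ⋈[e=h] σ[b>2](R)))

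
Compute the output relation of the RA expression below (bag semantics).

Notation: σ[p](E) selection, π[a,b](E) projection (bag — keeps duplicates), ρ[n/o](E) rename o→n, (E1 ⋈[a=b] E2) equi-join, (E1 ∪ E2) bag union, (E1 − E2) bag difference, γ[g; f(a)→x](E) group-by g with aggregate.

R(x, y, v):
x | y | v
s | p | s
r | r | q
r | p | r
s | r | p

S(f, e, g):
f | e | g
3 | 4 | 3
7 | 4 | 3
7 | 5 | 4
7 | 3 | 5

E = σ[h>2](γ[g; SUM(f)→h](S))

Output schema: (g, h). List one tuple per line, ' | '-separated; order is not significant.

Per-node cardinality:
  S → 4
  γ[g; SUM(f)→h](S) → 3
  σ[h>2](γ[g; SUM(f)→h](S)) → 3

== RESULT ==
g | h
3 | 10
4 | 7
5 | 7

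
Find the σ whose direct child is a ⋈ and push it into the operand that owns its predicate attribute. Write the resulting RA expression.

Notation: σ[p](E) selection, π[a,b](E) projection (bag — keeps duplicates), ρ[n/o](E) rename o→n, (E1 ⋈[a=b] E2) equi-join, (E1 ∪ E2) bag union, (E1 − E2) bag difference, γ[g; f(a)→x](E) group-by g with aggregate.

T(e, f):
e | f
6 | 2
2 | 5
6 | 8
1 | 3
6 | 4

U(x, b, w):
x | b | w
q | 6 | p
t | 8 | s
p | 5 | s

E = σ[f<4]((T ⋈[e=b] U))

σ filters on f, owned by the left side.
E' = (σ[f<4](T) ⋈[e=b] U)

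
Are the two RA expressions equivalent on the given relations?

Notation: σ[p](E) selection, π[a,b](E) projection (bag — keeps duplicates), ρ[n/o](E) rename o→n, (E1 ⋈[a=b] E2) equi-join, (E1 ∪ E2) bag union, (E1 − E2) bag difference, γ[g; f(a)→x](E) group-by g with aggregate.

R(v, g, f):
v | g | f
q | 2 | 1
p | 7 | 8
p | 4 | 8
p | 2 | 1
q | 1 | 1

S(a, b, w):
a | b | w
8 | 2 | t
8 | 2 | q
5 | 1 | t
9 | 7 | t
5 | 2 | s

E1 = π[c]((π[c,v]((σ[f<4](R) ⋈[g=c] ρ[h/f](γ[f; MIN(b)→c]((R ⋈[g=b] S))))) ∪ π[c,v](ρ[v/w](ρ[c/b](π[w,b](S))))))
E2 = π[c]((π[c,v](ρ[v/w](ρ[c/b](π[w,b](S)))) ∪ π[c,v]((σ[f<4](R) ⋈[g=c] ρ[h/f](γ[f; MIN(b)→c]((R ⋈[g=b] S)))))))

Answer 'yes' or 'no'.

E1 stepwise |·|:
  R → 5
  σ[f<4](R) → 3
  R → 5
  S → 5
  (R ⋈[g=b] S) → 8
  γ[f; MIN(b)→c]((R ⋈[g=b] S)) → 2
  ρ[h/f](γ[f; MIN(b)→c]((R ⋈[g=b] S))) → 2
  (σ[f<4](R) ⋈[g=c] ρ[h/f](γ[f; MIN(b)→c]((R ⋈[g=b] S)))) → 1
  π[c,v]((σ[f<4](R) ⋈[g=c] ρ[h/f](γ[f; MIN(b)→c]((R ⋈[g=b] S))))) → 1
  S → 5
  π[w,b](S) → 5
  ρ[c/b](π[w,b](S)) → 5
  ρ[v/w](ρ[c/b](π[w,b](S))) → 5
  π[c,v](ρ[v/w](ρ[c/b](π[w,b](S)))) → 5
  (π[c,v]((σ[f<4](R) ⋈[g=c] ρ[h/f](γ[f; MIN(b)→c]((R ⋈[g=b] S))))) ∪ π[c,v](ρ[v/w](ρ[c/b](π[w,b](S))))) → 6
  π[c]((π[c,v]((σ[f<4](R) ⋈[g=c] ρ[h/f](γ[f; MIN(b)→c]((R ⋈[g=b] S))))) ∪ π[c,v](ρ[v/w](ρ[c/b](π[w,b](S)))))) → 6
E2 stepwise |·|:
  S → 5
  π[w,b](S) → 5
  ρ[c/b](π[w,b](S)) → 5
  ρ[v/w](ρ[c/b](π[w,b](S))) → 5
  π[c,v](ρ[v/w](ρ[c/b](π[w,b](S)))) → 5
  R → 5
  σ[f<4](R) → 3
  R → 5
  S → 5
  (R ⋈[g=b] S) → 8
  γ[f; MIN(b)→c]((R ⋈[g=b] S)) → 2
  ρ[h/f](γ[f; MIN(b)→c]((R ⋈[g=b] S))) → 2
  (σ[f<4](R) ⋈[g=c] ρ[h/f](γ[f; MIN(b)→c]((R ⋈[g=b] S)))) → 1
  π[c,v]((σ[f<4](R) ⋈[g=c] ρ[h/f](γ[f; MIN(b)→c]((R ⋈[g=b] S))))) → 1
  (π[c,v](ρ[v/w](ρ[c/b](π[w,b](S)))) ∪ π[c,v]((σ[f<4](R) ⋈[g=c] ρ[h/f](γ[f; MIN(b)→c]((R ⋈[g=b] S)))))) → 6
  π[c]((π[c,v](ρ[v/w](ρ[c/b](π[w,b](S)))) ∪ π[c,v]((σ[f<4](R) ⋈[g=c] ρ[h/f](γ[f; MIN(b)→c]((R ⋈[g=b] S))))))) → 6

E1 and E2 produce the same multiset:
c
1
1
2
2
2
7

yes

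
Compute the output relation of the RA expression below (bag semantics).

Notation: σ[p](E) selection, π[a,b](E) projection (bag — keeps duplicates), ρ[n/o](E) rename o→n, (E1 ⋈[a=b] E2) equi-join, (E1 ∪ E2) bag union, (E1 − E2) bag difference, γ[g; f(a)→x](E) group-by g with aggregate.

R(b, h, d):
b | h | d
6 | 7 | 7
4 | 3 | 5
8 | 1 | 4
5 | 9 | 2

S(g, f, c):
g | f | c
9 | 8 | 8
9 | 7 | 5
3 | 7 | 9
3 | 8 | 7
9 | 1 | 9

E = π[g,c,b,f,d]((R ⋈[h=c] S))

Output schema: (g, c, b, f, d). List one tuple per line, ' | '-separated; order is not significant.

Row counts bottom-up:
  R → 4
  S → 5
  (R ⋈[h=c] S) → 3
  π[g,c,b,f,d]((R ⋈[h=c] S)) → 3

== RESULT ==
g | c | b | f | d
3 | 7 | 6 | 8 | 7
3 | 9 | 5 | 7 | 2
9 | 9 | 5 | 1 | 2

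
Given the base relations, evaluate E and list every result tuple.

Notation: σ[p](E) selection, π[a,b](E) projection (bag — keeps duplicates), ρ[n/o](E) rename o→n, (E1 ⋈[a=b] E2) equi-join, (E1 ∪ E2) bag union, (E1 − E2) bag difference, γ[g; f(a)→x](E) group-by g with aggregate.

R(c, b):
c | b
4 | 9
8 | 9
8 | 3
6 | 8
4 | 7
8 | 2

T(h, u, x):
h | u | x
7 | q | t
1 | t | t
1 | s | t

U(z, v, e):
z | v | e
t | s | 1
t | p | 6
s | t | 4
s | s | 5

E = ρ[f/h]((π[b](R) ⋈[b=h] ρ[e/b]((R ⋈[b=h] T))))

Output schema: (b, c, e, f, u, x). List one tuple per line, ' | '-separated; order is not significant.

Subexpression sizes:
  R → 6
  π[b](R) → 6
  R → 6
  T → 3
  (R ⋈[b=h] T) → 1
  ρ[e/b]((R ⋈[b=h] T)) → 1
  (π[b](R) ⋈[b=h] ρ[e/b]((R ⋈[b=h] T))) → 1
  ρ[f/h]((π[b](R) ⋈[b=h] ρ[e/b]((R ⋈[b=h] T)))) → 1

== RESULT ==
b | c | e | f | u | x
7 | 4 | 7 | 7 | q | t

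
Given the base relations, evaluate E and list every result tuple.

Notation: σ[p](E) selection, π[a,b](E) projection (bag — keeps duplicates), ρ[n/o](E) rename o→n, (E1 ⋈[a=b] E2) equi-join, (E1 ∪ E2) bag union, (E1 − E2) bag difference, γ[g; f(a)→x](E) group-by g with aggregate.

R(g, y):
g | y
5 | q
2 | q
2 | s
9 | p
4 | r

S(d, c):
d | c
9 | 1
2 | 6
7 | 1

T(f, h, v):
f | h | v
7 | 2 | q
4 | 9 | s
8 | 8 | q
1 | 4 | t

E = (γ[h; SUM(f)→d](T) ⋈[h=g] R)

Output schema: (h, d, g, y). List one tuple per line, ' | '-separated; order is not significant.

Subexpression sizes:
  T → 4
  γ[h; SUM(f)→d](T) → 4
  R → 5
  (γ[h; SUM(f)→d](T) ⋈[h=g] R) → 4

== RESULT ==
h | d | g | y
2 | 7 | 2 | q
2 | 7 | 2 | s
4 | 1 | 4 | r
9 | 4 | 9 | p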